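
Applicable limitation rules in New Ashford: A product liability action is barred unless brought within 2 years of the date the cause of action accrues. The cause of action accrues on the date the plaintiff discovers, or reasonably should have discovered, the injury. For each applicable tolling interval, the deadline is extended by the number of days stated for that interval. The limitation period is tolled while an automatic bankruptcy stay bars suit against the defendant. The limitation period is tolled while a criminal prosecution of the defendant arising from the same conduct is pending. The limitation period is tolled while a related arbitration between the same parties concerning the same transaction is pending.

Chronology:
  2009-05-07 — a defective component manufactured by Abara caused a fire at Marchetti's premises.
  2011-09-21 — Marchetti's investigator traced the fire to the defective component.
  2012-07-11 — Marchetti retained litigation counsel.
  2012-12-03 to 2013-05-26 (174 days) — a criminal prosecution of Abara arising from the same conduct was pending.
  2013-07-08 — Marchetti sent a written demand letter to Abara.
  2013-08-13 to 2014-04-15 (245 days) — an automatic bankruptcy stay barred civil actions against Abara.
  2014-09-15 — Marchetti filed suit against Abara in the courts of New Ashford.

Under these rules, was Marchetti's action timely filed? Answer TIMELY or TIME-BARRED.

Under the discovery rule, the claim accrued on 2011-09-21, when Marchetti discovered the injury — not on the 2009-05-07 date of the underlying act.
2 years from 2011-09-21 is 2013-09-21.
The period was tolled for 174 days by the pending criminal prosecution (2012-12-03 to 2013-05-26), pushing the deadline to 2014-03-14.
Because the automatic bankruptcy stay ran from 2013-08-13 to 2014-04-15, the deadline is extended by 245 days to 2014-11-14.
None of the other events listed affects the running of the period under the stated rules.
The 2014-09-15 filing precedes the 2014-11-14 deadline; the claim is timely.

TIMELY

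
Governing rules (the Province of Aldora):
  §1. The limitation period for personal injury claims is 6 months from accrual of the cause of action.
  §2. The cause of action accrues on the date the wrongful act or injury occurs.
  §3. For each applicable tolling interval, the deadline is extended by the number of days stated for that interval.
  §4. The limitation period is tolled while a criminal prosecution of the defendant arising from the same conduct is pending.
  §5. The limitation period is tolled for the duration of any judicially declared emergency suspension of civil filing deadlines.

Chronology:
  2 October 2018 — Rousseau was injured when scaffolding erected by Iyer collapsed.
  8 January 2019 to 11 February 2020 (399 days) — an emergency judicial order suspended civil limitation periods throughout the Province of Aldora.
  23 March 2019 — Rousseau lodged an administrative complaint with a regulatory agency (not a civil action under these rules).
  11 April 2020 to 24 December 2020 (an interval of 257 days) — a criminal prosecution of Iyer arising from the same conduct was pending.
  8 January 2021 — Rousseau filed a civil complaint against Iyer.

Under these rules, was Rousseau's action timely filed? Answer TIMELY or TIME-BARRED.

TIMELY

The limitation period began to run on 2 October 2018.
Adding the 6 months base period to 2 October 2018 gives a deadline of 2 April 2019, before any tolling.
The emergency suspension of filing deadlines from 8 January 2019 to 11 February 2020 tolled the period for 399 days, extending the deadline to 5 May 2020.
The pending criminal prosecution from 11 April 2020 to 24 December 2020 tolled the period for 257 days, extending the deadline to 17 January 2021.
Nothing else in the chronology tolls or restarts the period.
Filing on 8 January 2021 beat the 17 January 2021 deadline — the action is timely.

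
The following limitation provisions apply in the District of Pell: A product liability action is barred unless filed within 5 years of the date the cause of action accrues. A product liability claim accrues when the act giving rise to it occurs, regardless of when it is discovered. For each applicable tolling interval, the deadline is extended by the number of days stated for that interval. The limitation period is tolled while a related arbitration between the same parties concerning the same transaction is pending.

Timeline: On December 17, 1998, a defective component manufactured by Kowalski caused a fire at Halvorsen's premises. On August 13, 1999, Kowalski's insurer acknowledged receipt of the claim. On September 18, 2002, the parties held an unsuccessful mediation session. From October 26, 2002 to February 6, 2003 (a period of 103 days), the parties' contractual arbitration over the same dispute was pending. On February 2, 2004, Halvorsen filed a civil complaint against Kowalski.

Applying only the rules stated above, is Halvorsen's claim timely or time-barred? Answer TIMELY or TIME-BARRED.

TIMELY

The limitation period began to run on December 17, 1998.
The untolled deadline — 5 years after December 17, 1998 — is December 17, 2003.
The period was tolled for 103 days by the pending related arbitration (October 26, 2002 to February 6, 2003), pushing the deadline to March 29, 2004.
None of the other events listed affects the running of the period under the stated rules.
Filing on February 2, 2004 beat the March 29, 2004 deadline — the action is timely.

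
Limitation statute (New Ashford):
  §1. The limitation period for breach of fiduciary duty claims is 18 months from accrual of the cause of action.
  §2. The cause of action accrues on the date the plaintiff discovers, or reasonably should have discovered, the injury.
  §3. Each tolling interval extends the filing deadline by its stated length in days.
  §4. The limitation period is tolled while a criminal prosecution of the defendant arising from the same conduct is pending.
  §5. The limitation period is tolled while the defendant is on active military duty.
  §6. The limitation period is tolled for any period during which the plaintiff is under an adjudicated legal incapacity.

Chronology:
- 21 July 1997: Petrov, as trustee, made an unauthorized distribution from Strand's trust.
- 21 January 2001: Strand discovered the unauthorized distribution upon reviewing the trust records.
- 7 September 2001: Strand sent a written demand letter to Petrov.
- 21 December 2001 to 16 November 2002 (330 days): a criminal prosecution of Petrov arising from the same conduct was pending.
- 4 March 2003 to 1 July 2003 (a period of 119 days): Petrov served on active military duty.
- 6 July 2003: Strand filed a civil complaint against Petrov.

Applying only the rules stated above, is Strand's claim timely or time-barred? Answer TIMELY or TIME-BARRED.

Under the discovery rule, the claim accrued on 21 January 2001, when Strand discovered the injury — not on the 21 July 1997 date of the underlying act.
Adding the 18 months base period to 21 January 2001 gives a deadline of 21 July 2002, before any tolling.
The pending criminal prosecution from 21 December 2001 to 16 November 2002 tolled the period for 330 days, extending the deadline to 16 June 2003.
The period was tolled for 119 days by the defendant's active military service (4 March 2003 to 1 July 2003), pushing the deadline to 13 October 2003.
The other events in the timeline have no effect on the limitation period under the stated rules.
The 6 July 2003 filing precedes the 13 October 2003 deadline; the claim is timely.

TIMELY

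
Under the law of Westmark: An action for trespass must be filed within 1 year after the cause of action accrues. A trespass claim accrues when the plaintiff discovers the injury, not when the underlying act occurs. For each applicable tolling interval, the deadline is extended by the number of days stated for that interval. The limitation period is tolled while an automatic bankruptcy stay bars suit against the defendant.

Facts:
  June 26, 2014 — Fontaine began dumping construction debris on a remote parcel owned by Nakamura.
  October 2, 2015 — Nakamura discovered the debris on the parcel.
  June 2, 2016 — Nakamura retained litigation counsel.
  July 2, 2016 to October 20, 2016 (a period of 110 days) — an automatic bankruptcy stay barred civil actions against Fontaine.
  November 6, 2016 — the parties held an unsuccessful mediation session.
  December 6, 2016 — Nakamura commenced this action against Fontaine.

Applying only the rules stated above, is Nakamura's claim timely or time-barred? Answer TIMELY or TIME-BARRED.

Accrual is tied to discovery, so the period began on October 2, 2015 rather than on June 26, 2014 when the act occurred.
1 year from October 2, 2015 is October 2, 2016.
Because the automatic bankruptcy stay ran from July 2, 2016 to October 20, 2016, the deadline is extended by 110 days to January 20, 2017.
None of the other events listed affects the running of the period under the stated rules.
Filing on December 6, 2016 beat the January 20, 2017 deadline — the action is timely.

TIMELY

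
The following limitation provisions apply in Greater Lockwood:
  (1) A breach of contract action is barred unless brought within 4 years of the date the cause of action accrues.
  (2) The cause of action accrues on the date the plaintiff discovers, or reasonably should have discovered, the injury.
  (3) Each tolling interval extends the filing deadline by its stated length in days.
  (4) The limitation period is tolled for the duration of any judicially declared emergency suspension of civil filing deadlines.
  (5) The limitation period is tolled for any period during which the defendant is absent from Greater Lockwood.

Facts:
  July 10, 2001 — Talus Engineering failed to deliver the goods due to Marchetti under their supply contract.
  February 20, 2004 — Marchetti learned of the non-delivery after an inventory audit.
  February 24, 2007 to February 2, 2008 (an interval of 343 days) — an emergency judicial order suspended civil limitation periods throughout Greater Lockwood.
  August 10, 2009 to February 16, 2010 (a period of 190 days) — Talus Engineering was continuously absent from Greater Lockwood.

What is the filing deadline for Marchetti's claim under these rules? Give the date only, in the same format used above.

The claim did not accrue until Marchetti discovered the injury on February 20, 2004; the July 10, 2001 act date does not start the clock under the stated rule.
4 years from February 20, 2004 is February 20, 2008.
The period was tolled for 343 days by the emergency suspension of filing deadlines (February 24, 2007 to February 2, 2008), pushing the deadline to January 28, 2009.
By the time the defendant's absence from the jurisdiction began on August 10, 2009, the limitation period had already expired on January 28, 2009; that interval cannot revive it.

January 28, 2009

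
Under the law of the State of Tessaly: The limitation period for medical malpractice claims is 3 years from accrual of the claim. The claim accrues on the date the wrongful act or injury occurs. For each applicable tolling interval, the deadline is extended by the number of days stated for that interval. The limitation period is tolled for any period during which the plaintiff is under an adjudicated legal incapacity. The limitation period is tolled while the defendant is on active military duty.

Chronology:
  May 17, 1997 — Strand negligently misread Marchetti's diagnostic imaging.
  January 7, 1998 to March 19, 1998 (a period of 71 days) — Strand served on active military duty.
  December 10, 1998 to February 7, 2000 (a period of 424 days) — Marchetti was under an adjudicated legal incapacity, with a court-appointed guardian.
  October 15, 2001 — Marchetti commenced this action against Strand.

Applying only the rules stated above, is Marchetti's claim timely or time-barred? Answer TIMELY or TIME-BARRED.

TIME-BARRED

The limitation period began to run on May 17, 1997.
The untolled deadline — 3 years after May 17, 1997 — is May 17, 2000.
The defendant's active military service from January 7, 1998 to March 19, 1998 tolled the period for 71 days, extending the deadline to July 27, 2000.
The period was tolled for 424 days by the plaintiff's legal incapacity (December 10, 1998 to February 7, 2000), pushing the deadline to September 24, 2001.
Filing on October 15, 2001 missed the September 24, 2001 deadline — the action is time-barred.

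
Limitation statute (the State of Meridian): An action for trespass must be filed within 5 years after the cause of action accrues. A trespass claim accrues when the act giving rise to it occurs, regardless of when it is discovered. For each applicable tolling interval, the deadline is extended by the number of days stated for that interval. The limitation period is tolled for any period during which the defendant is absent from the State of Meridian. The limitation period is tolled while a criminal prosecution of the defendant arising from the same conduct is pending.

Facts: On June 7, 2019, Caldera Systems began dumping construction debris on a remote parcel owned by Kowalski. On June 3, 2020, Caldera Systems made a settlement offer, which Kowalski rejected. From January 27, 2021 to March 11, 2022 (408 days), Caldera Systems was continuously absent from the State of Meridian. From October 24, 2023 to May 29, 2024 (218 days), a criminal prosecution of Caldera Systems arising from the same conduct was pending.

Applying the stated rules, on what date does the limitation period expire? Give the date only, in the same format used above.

The cause of action accrued on June 7, 2019, the date of the act.
5 years from June 7, 2019 is June 7, 2024.
The defendant's absence from the jurisdiction from January 27, 2021 to March 11, 2022 tolled the period for 408 days, extending the deadline to July 20, 2025.
The pending criminal prosecution from October 24, 2023 to May 29, 2024 tolled the period for 218 days, extending the deadline to February 23, 2026.
Nothing else in the chronology tolls or restarts the period.

February 23, 2026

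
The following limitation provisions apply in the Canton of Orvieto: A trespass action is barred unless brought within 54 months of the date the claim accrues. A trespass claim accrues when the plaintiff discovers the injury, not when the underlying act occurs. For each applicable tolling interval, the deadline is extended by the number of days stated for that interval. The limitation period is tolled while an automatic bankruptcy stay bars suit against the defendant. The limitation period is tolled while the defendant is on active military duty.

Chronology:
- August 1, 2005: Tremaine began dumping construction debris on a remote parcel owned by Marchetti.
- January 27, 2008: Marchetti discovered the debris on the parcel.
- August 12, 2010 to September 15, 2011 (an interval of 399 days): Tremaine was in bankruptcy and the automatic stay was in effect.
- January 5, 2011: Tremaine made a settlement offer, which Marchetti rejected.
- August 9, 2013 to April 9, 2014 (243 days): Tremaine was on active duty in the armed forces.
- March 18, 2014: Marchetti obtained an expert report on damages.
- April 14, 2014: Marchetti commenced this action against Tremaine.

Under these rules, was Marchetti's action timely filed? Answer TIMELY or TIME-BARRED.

TIMELY

Under the discovery rule, the claim accrued on January 27, 2008, when Marchetti discovered the injury — not on the August 1, 2005 date of the underlying act.
The untolled deadline — 54 months after January 27, 2008 — is July 27, 2012.
The period was tolled for 399 days by the automatic bankruptcy stay (August 12, 2010 to September 15, 2011), pushing the deadline to August 30, 2013.
The defendant's active military service from August 9, 2013 to April 9, 2014 tolled the period for 243 days, extending the deadline to April 30, 2014.
Nothing else in the chronology tolls or restarts the period.
Marchetti filed on April 14, 2014, before the April 30, 2014 deadline, so the action is timely.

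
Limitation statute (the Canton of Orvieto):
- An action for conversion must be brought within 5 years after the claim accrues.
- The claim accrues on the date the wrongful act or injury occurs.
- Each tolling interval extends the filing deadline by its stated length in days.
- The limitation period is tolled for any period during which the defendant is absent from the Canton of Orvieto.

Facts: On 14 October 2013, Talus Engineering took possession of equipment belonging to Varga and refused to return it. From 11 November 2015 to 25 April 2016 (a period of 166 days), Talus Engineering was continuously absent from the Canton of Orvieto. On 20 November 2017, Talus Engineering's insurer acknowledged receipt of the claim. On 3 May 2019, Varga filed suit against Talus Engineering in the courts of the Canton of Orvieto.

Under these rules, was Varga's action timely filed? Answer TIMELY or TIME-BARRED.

TIME-BARRED

The limitation period began to run on 14 October 2013.
The untolled deadline — 5 years after 14 October 2013 — is 14 October 2018.
The defendant's absence from the jurisdiction from 11 November 2015 to 25 April 2016 tolled the period for 166 days, extending the deadline to 29 March 2019.
None of the other events listed affects the running of the period under the stated rules.
Varga filed on 3 May 2019, after the 29 March 2019 deadline, so the action is time-barred.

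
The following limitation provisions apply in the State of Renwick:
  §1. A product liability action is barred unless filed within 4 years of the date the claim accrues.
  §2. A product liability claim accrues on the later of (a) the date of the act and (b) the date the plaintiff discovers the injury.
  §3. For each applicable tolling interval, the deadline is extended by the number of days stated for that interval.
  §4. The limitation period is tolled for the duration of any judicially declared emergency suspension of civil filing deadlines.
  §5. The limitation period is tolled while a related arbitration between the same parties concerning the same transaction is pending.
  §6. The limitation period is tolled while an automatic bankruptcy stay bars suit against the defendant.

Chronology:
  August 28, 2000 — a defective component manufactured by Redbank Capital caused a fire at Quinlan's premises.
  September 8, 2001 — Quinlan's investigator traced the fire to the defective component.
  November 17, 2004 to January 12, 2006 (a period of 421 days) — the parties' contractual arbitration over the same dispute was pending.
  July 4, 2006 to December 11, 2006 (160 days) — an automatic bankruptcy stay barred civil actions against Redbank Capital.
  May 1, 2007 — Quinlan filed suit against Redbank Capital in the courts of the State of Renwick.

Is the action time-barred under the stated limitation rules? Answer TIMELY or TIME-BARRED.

Because discovery on September 8, 2001 post-dates the August 28, 2000 act, accrual under the later-of rule falls on September 8, 2001.
The untolled deadline — 4 years after September 8, 2001 — is September 8, 2005.
Because the pending related arbitration ran from November 17, 2004 to January 12, 2006, the deadline is extended by 421 days to November 3, 2006.
The automatic bankruptcy stay from July 4, 2006 to December 11, 2006 tolled the period for 160 days, extending the deadline to April 12, 2007.
The May 1, 2007 filing falls after the April 12, 2007 deadline; the claim is time-barred.

TIME-BARRED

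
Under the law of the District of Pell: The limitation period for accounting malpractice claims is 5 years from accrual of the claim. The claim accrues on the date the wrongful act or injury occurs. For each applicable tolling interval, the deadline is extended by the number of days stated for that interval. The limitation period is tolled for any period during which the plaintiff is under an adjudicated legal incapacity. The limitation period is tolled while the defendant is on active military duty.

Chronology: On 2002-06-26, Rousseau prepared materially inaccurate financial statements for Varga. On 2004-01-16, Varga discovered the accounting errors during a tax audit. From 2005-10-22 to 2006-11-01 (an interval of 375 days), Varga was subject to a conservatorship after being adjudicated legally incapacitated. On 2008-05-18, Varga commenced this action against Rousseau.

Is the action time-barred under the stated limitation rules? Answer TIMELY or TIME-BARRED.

The claim accrued on 2002-06-26, when the wrongful act occurred; under the stated occurrence rule the 2004-01-16 discovery does not delay accrual.
The untolled deadline — 5 years after 2002-06-26 — is 2007-06-26.
The plaintiff's legal incapacity from 2005-10-22 to 2006-11-01 tolled the period for 375 days, extending the deadline to 2008-07-05.
Filing on 2008-05-18 beat the 2008-07-05 deadline — the action is timely.

TIMELY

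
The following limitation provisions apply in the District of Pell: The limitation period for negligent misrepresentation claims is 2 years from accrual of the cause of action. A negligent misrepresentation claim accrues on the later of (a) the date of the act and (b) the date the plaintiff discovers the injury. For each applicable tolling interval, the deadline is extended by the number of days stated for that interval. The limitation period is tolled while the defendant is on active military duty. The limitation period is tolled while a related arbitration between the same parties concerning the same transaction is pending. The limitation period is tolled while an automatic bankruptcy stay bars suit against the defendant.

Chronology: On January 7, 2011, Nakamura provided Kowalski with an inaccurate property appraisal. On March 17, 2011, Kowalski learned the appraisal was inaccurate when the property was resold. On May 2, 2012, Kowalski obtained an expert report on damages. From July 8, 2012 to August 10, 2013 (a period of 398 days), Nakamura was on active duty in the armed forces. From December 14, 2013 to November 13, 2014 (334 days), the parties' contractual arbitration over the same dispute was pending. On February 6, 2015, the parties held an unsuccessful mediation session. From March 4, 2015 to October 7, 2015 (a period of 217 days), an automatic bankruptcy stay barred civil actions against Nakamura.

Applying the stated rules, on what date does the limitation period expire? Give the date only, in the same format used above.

October 22, 2015

The claim accrued on March 17, 2011 — the later of the January 7, 2011 act and the March 17, 2011 discovery.
The untolled deadline — 2 years after March 17, 2011 — is March 17, 2013.
The defendant's active military service from July 8, 2012 to August 10, 2013 tolled the period for 398 days, extending the deadline to April 19, 2014.
Because the pending related arbitration ran from December 14, 2013 to November 13, 2014, the deadline is extended by 334 days to March 19, 2015.
The automatic bankruptcy stay from March 4, 2015 to October 7, 2015 tolled the period for 217 days, extending the deadline to October 22, 2015.
Nothing else in the chronology tolls or restarts the period.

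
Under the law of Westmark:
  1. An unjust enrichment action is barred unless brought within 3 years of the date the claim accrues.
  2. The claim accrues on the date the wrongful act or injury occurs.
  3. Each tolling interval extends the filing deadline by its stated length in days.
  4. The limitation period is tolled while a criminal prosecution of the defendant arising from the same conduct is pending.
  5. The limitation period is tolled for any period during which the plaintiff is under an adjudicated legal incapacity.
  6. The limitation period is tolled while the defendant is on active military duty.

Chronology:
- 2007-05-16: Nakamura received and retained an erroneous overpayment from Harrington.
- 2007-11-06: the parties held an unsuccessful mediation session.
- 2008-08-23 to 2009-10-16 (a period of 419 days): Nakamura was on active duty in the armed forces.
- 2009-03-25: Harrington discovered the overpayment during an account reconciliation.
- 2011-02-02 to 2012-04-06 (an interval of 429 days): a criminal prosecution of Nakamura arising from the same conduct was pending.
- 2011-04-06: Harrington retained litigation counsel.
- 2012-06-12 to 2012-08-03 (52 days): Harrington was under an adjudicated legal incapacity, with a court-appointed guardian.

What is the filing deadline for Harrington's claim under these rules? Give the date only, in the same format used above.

Because the rule ties accrual to occurrence, the claim accrued on 2007-05-16, not on the 2009-03-25 discovery date.
The untolled deadline — 3 years after 2007-05-16 — is 2010-05-16.
The period was tolled for 419 days by the defendant's active military service (2008-08-23 to 2009-10-16), pushing the deadline to 2011-07-09.
The pending criminal prosecution from 2011-02-02 to 2012-04-06 tolled the period for 429 days, extending the deadline to 2012-09-10.
Because the plaintiff's legal incapacity ran from 2012-06-12 to 2012-08-03, the deadline is extended by 52 days to 2012-11-01.
None of the other events listed affects the running of the period under the stated rules.

2012-11-01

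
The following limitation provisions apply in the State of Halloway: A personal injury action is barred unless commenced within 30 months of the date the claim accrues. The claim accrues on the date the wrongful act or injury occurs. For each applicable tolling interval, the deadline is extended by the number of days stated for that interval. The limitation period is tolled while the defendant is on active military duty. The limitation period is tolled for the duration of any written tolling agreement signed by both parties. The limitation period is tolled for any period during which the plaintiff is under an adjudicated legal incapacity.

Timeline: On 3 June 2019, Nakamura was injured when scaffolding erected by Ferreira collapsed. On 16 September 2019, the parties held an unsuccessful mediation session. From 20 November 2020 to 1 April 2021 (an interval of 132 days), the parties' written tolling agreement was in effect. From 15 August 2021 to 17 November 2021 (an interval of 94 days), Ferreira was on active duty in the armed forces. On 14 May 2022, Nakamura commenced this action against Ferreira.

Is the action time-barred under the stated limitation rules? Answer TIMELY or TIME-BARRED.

TIMELY

The claim accrued on 3 June 2019, the date of the act.
The untolled deadline — 30 months after 3 June 2019 — is 3 December 2021.
Because the written tolling agreement ran from 20 November 2020 to 1 April 2021, the deadline is extended by 132 days to 14 April 2022.
Because the defendant's active military service ran from 15 August 2021 to 17 November 2021, the deadline is extended by 94 days to 17 July 2022.
The other events in the timeline have no effect on the limitation period under the stated rules.
Filing on 14 May 2022 beat the 17 July 2022 deadline — the action is timely.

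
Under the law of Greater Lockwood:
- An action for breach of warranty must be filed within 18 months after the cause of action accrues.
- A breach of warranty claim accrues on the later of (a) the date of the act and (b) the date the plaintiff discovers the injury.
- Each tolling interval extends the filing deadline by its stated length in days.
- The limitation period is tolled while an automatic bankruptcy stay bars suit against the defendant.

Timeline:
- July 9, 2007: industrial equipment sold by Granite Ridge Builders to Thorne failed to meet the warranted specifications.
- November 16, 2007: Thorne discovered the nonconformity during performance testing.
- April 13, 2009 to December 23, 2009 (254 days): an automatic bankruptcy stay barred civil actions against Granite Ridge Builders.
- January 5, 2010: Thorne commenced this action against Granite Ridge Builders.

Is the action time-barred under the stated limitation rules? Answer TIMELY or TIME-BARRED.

TIMELY

Because discovery on November 16, 2007 post-dates the July 9, 2007 act, accrual under the later-of rule falls on November 16, 2007.
The untolled deadline — 18 months after November 16, 2007 — is May 16, 2009.
The automatic bankruptcy stay from April 13, 2009 to December 23, 2009 tolled the period for 254 days, extending the deadline to January 25, 2010.
The January 5, 2010 filing precedes the January 25, 2010 deadline; the claim is timely.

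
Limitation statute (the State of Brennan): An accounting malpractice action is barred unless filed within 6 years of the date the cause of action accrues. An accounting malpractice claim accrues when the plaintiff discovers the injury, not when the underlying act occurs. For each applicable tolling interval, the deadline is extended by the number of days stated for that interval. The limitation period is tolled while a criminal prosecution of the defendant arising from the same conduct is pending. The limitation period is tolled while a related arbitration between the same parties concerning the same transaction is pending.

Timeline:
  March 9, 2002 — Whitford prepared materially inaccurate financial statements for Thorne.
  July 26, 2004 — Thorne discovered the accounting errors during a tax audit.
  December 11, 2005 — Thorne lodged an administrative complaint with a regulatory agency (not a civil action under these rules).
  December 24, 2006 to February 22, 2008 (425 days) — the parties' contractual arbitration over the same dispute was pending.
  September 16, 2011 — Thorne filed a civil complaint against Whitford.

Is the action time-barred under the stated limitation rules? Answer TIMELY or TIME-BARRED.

TIMELY

The claim did not accrue until Thorne discovered the injury on July 26, 2004; the March 9, 2002 act date does not start the clock under the stated rule.
6 years from July 26, 2004 is July 26, 2010.
The period was tolled for 425 days by the pending related arbitration (December 24, 2006 to February 22, 2008), pushing the deadline to September 24, 2011.
None of the other events listed affects the running of the period under the stated rules.
The September 16, 2011 filing precedes the September 24, 2011 deadline; the claim is timely.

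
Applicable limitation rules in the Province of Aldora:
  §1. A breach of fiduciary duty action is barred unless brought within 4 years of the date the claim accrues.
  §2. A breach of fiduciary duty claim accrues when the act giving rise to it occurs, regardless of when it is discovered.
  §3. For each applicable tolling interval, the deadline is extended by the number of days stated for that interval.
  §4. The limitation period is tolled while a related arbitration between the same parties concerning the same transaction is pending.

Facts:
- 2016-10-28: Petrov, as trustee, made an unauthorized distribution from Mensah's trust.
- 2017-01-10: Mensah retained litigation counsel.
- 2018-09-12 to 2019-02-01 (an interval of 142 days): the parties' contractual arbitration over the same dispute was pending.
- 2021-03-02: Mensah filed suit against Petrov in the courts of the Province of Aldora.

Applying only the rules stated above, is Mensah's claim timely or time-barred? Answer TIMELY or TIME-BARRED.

TIMELY

The limitation period began to run on 2016-10-28.
The untolled deadline — 4 years after 2016-10-28 — is 2020-10-28.
The pending related arbitration from 2018-09-12 to 2019-02-01 tolled the period for 142 days, extending the deadline to 2021-03-19.
Nothing else in the chronology tolls or restarts the period.
Filing on 2021-03-02 beat the 2021-03-19 deadline — the action is timely.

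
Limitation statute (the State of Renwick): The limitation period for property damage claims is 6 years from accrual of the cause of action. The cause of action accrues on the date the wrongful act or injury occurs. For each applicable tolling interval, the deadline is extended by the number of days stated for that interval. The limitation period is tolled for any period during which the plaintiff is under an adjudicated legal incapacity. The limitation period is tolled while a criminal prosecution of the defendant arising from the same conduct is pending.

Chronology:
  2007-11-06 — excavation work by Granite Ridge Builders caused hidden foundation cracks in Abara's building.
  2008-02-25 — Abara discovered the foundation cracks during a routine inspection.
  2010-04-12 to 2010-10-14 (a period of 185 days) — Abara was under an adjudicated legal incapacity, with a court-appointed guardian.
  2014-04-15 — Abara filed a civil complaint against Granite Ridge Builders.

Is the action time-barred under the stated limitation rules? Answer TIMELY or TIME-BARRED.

Accrual is governed by the date of the act, so the period began to run on 2007-11-06; the later discovery on 2008-02-25 is irrelevant under the stated rule.
The untolled deadline — 6 years after 2007-11-06 — is 2013-11-06.
Because the plaintiff's legal incapacity ran from 2010-04-12 to 2010-10-14, the deadline is extended by 185 days to 2014-05-10.
The 2014-04-15 filing precedes the 2014-05-10 deadline; the claim is timely.

TIMELY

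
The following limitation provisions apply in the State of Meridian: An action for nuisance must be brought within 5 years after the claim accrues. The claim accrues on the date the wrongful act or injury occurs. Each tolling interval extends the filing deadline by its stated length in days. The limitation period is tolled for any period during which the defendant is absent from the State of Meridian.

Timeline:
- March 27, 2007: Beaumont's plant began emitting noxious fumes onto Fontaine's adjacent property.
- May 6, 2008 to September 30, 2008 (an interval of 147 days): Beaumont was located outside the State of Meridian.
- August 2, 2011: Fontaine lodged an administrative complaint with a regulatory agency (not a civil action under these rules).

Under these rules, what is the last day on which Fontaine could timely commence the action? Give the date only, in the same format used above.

The claim accrued on March 27, 2007, the date of the act.
Adding the 5 years base period to March 27, 2007 gives a deadline of March 27, 2012, before any tolling.
The defendant's absence from the jurisdiction from May 6, 2008 to September 30, 2008 tolled the period for 147 days, extending the deadline to August 21, 2012.
The other events in the timeline have no effect on the limitation period under the stated rules.

August 21, 2012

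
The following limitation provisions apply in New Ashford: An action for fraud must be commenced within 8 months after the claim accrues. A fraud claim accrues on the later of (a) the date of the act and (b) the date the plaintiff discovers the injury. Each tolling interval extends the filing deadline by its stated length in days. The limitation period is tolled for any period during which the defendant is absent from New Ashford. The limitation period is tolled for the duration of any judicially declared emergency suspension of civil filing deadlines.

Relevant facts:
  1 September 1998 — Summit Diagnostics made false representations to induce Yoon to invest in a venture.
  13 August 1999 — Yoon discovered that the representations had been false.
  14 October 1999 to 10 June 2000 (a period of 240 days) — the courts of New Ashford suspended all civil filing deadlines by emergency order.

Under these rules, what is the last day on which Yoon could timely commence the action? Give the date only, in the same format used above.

Because discovery on 13 August 1999 post-dates the 1 September 1998 act, accrual under the later-of rule falls on 13 August 1999.
8 months from 13 August 1999 is 13 April 2000.
Because the emergency suspension of filing deadlines ran from 14 October 1999 to 10 June 2000, the deadline is extended by 240 days to 9 December 2000.

9 December 2000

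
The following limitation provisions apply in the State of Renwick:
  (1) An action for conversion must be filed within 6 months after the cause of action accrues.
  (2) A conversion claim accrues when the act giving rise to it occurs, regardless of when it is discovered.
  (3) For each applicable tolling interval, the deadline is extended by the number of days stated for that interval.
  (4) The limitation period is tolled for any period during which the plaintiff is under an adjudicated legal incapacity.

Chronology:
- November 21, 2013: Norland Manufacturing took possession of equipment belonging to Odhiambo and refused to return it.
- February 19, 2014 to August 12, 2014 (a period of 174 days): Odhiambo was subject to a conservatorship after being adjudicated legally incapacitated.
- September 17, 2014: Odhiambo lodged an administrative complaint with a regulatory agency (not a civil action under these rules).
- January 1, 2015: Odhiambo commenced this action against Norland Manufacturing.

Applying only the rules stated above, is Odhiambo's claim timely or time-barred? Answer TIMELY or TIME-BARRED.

The claim accrued on November 21, 2013, when the wrongful act occurred.
Adding the 6 months base period to November 21, 2013 gives a deadline of May 21, 2014, before any tolling.
The plaintiff's legal incapacity from February 19, 2014 to August 12, 2014 tolled the period for 174 days, extending the deadline to November 11, 2014.
None of the other events listed affects the running of the period under the stated rules.
Filing on January 1, 2015 missed the November 11, 2014 deadline — the action is time-barred.

TIME-BARRED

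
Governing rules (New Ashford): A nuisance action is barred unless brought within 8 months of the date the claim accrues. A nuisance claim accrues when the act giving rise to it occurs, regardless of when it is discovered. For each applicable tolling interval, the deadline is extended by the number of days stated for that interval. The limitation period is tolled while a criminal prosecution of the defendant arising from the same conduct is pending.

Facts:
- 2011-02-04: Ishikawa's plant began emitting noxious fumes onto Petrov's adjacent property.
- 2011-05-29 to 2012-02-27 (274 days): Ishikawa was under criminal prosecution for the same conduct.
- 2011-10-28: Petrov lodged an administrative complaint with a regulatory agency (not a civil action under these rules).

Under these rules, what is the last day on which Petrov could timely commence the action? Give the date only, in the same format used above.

2012-07-04

The claim accrued on 2011-02-04, when the wrongful act occurred.
The untolled deadline — 8 months after 2011-02-04 — is 2011-10-04.
The period was tolled for 274 days by the pending criminal prosecution (2011-05-29 to 2012-02-27), pushing the deadline to 2012-07-04.
None of the other events listed affects the running of the period under the stated rules.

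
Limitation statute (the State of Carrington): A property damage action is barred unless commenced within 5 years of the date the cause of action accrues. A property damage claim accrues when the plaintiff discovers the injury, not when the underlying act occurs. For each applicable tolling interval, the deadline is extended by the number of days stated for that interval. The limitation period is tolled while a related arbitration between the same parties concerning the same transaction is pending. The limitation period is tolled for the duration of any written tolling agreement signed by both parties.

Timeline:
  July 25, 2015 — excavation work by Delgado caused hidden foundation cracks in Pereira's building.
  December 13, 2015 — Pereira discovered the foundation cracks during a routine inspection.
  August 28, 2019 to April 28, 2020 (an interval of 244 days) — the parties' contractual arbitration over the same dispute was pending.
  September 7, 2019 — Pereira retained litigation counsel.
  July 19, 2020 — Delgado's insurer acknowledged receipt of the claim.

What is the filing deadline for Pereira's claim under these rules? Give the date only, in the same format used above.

August 14, 2021

Accrual is tied to discovery, so the period began on December 13, 2015 rather than on July 25, 2015 when the act occurred.
Adding the 5 years base period to December 13, 2015 gives a deadline of December 13, 2020, before any tolling.
Because the pending related arbitration ran from August 28, 2019 to April 28, 2020, the deadline is extended by 244 days to August 14, 2021.
Nothing else in the chronology tolls or restarts the period.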